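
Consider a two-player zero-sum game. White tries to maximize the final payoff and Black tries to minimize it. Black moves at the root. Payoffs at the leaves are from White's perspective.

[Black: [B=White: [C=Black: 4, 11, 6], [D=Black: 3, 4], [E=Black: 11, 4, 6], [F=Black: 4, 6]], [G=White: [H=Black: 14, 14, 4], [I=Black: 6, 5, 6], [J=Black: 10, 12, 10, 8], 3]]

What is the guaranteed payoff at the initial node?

C (Black): min(4, 11, 6) = 4
D (Black): min(3, 4) = 3
E (Black): min(11, 4, 6) = 4
F (Black): min(4, 6) = 4
B (White): max(4, 3, 4, 4) = 4
H (Black): min(14, 14, 4) = 4
I (Black): min(6, 5, 6) = 5
J (Black): min(10, 12, 10, 8) = 8
G (White): max(4, 5, 8, 3) = 8
Root (Black): min(4, 8) = 4

4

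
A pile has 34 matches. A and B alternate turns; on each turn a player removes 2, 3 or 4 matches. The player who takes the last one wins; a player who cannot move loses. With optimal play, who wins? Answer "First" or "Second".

W/L table (W = player to move can force a win):
i:   0  1  2  3  4  5  6  7  8  9 10 11 12 13 14 15 16 17 18 19 20 21 22 23 24 25 26 27 28 29 30 31 32 33 34
     L  L  W  W  W  W  L  L  W  W  W  W  L  L  W  W  W  W  L  L  W  W  W  W  L  L  W  W  W  W  L  L  W  W  W
Position 34 is W, so the first player wins.

First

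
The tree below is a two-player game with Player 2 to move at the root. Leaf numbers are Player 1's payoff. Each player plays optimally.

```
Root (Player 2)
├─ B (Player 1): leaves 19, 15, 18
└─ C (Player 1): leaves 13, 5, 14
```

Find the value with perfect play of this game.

14

B (Player 1): max(19, 15, 18) = 19
C (Player 1): max(13, 5, 14) = 14
Root (Player 2): min(19, 14) = 14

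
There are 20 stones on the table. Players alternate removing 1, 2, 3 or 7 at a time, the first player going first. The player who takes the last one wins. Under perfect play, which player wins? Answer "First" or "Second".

Second

Positions where the player to move wins (W) vs loses (L):
i:   0  1  2  3  4  5  6  7  8  9 10 11 12 13 14 15 16 17 18 19 20
     L  W  W  W  L  W  W  W  L  W  W  W  L  W  W  W  L  W  W  W  L
Position 20 is L, so the second player wins.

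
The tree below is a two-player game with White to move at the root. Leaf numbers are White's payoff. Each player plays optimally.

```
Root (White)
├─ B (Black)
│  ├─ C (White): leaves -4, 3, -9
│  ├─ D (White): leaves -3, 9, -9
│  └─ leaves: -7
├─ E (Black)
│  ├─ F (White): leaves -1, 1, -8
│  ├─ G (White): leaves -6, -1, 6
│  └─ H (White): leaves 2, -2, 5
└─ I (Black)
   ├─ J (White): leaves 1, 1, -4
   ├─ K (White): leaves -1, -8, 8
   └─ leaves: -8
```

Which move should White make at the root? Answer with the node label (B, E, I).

E

C (White): max(-4, 3, -9) = 3
D (White): max(-3, 9, -9) = 9
B (Black): min(3, 9, -7) = -7
F (White): max(-1, 1, -8) = 1
G (White): max(-6, -1, 6) = 6
H (White): max(2, -2, 5) = 5
E (Black): min(1, 6, 5) = 1
J (White): max(1, 1, -4) = 1
K (White): max(-1, -8, 8) = 8
I (Black): min(1, 8, -8) = -8
Root (White): max(-7, 1, -8) = 1
White picks the child with the highest value: E (value 1).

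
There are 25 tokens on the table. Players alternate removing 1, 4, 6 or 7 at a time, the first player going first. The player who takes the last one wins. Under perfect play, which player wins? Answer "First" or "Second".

First

Mark each pile size as W (mover wins) or L (mover loses):
i:   0  1  2  3  4  5  6  7  8  9 10 11 12 13 14 15 16 17 18 19 20 21 22 23 24 25
     L  W  L  W  W  L  W  W  W  W  L  W  W  L  W  L  W  W  L  W  W  W  W  L  W  W
Position 25 is W, so the first player wins.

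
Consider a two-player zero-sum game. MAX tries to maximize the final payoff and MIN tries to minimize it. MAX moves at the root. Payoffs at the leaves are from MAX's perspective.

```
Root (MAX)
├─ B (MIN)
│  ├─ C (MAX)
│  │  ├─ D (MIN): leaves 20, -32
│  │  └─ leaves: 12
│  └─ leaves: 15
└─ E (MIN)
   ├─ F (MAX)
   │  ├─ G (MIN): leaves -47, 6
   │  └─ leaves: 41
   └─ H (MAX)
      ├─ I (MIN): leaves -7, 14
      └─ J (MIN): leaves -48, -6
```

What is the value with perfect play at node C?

12

D: min(20, -32) = -32
C: max(-32, 12) = 12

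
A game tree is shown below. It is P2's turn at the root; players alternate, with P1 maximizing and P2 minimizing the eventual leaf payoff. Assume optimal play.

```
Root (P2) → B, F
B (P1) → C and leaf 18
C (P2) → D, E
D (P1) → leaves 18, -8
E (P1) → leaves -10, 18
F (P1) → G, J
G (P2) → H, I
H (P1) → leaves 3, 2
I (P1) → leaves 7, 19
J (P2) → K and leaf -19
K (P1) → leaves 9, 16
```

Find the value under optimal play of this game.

D (P1): max(18, -8) = 18
E (P1): max(-10, 18) = 18
C (P2): min(18, 18) = 18
B (P1): max(18, 18) = 18
H (P1): max(3, 2) = 3
I (P1): max(7, 19) = 19
G (P2): min(3, 19) = 3
K (P1): max(9, 16) = 16
J (P2): min(16, -19) = -19
F (P1): max(3, -19) = 3
Root (P2): min(18, 3) = 3

3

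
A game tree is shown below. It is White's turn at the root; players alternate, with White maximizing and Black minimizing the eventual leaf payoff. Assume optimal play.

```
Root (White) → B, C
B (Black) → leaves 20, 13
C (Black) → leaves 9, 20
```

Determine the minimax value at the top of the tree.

B (Black): min(20, 13) = 13
C (Black): min(9, 20) = 9
Root (White): max(13, 9) = 13

13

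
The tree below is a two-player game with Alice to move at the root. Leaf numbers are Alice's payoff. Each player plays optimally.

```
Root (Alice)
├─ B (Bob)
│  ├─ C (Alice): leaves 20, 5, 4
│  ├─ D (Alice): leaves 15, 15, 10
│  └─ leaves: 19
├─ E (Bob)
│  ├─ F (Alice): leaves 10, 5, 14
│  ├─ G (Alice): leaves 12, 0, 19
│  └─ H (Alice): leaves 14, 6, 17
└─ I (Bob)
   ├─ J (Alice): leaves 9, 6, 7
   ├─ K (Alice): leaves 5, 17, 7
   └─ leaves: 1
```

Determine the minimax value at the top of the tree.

15

C (Alice): max(20, 5, 4) = 20
D (Alice): max(15, 15, 10) = 15
B (Bob): min(20, 15, 19) = 15
F (Alice): max(10, 5, 14) = 14
G (Alice): max(12, 0, 19) = 19
H (Alice): max(14, 6, 17) = 17
E (Bob): min(14, 19, 17) = 14
J (Alice): max(9, 6, 7) = 9
K (Alice): max(5, 17, 7) = 17
I (Bob): min(9, 17, 1) = 1
Root (Alice): max(15, 14, 1) = 15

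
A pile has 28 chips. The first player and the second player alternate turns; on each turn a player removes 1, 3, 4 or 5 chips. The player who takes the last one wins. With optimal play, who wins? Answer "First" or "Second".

Compute winning (W) and losing (L) positions by backward induction:
i:   0  1  2  3  4  5  6  7  8  9 10 11 12 13 14 15 16 17 18 19 20 21 22 23 24 25 26 27 28
     L  W  L  W  W  W  W  W  L  W  L  W  W  W  W  W  L  W  L  W  W  W  W  W  L  W  L  W  W
Position 28 is W, so the first player wins.

First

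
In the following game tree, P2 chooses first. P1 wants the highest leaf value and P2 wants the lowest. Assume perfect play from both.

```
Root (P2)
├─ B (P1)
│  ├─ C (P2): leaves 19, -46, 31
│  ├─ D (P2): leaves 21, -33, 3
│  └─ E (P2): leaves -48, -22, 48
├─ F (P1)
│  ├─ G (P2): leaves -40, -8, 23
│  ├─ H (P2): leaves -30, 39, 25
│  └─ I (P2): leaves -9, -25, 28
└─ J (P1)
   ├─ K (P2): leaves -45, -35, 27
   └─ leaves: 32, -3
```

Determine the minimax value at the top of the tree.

-33

C (P2): min(19, -46, 31) = -46
D (P2): min(21, -33, 3) = -33
E (P2): min(-48, -22, 48) = -48
B (P1): max(-46, -33, -48) = -33
G (P2): min(-40, -8, 23) = -40
H (P2): min(-30, 39, 25) = -30
I (P2): min(-9, -25, 28) = -25
F (P1): max(-40, -30, -25) = -25
K (P2): min(-45, -35, 27) = -45
J (P1): max(-45, 32, -3) = 32
Root (P2): min(-33, -25, 32) = -33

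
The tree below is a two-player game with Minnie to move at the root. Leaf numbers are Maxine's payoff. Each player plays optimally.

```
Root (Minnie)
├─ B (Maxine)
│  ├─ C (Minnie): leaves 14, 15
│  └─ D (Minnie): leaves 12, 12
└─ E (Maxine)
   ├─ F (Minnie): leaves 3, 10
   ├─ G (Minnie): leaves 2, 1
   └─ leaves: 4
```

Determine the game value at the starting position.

C (Minnie): min(14, 15) = 14
D (Minnie): min(12, 12) = 12
B (Maxine): max(14, 12) = 14
F (Minnie): min(3, 10) = 3
G (Minnie): min(2, 1) = 1
E (Maxine): max(3, 1, 4) = 4
Root (Minnie): min(14, 4) = 4

4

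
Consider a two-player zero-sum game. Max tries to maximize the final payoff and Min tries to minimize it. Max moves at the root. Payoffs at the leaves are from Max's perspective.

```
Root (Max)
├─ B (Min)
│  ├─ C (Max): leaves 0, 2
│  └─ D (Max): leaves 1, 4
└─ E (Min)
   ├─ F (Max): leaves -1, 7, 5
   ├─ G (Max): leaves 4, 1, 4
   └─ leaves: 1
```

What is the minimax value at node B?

C: max(0, 2) = 2
D: max(1, 4) = 4
B: min(2, 4) = 2

2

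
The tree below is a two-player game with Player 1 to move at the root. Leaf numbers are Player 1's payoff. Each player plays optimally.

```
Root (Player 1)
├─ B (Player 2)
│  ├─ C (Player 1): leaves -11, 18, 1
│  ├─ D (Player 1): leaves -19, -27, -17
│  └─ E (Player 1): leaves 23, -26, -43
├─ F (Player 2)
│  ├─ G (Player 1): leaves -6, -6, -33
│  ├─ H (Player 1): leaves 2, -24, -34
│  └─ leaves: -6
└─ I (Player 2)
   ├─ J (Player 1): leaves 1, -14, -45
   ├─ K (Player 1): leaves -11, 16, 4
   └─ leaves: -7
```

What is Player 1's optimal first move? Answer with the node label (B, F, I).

F

C (Player 1): max(-11, 18, 1) = 18
D (Player 1): max(-19, -27, -17) = -17
E (Player 1): max(23, -26, -43) = 23
B (Player 2): min(18, -17, 23) = -17
G (Player 1): max(-6, -6, -33) = -6
H (Player 1): max(2, -24, -34) = 2
F (Player 2): min(-6, 2, -6) = -6
J (Player 1): max(1, -14, -45) = 1
K (Player 1): max(-11, 16, 4) = 16
I (Player 2): min(1, 16, -7) = -7
Root (Player 1): max(-17, -6, -7) = -6
Player 1 picks the child with the highest value: F (value -6).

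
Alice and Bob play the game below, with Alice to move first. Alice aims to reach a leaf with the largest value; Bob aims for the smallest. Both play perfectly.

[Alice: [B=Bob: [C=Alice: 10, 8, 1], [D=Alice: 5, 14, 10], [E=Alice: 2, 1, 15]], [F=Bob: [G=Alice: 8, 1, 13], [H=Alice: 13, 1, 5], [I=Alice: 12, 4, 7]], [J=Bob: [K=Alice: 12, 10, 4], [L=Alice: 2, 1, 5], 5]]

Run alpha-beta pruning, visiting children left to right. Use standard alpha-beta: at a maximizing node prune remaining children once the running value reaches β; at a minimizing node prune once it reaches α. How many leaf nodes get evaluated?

18

C [α=-∞,β=+∞]: v=10
D [α=-∞,β=10]: v=14 after child 2 ≥ β → β-cutoff, skip 1
E [α=-∞,β=10]: v=15
B [α=-∞,β=+∞]: v=10
G [α=10,β=+∞]: v=13
H [α=10,β=13]: v=13 after child 1 ≥ β → β-cutoff, skip 2
I [α=10,β=13]: v=12
F [α=10,β=+∞]: v=12
K [α=12,β=+∞]: v=12
J [α=12,β=+∞]: v=12 after child 1 ≤ α → α-cutoff, skip 2
Root [α=-∞,β=+∞]: v=12
Leaves evaluated: 18 of 25.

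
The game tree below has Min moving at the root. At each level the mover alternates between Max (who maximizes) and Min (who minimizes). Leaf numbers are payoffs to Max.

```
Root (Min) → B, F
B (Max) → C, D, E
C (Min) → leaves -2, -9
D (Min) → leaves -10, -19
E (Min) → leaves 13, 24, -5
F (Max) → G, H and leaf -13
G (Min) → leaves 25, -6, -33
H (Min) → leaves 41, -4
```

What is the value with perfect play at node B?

-5

C: min(-2, -9) = -9
D: min(-10, -19) = -19
E: min(13, 24, -5) = -5
B: max(-9, -19, -5) = -5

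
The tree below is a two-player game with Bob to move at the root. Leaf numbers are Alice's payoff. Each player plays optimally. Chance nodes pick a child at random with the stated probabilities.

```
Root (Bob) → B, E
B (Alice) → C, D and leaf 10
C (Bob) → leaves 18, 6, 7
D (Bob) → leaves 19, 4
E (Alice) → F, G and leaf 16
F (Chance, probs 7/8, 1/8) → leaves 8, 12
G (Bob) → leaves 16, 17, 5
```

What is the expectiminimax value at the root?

10

C (Bob): min(18, 6, 7) = 6
D (Bob): min(19, 4) = 4
B (Alice): max(6, 4, 10) = 10
F (Chance): 7/8·8 + 1/8·12 = 8.5
G (Bob): min(16, 17, 5) = 5
E (Alice): max(8.5, 5, 16) = 16
Root (Bob): min(10, 16) = 10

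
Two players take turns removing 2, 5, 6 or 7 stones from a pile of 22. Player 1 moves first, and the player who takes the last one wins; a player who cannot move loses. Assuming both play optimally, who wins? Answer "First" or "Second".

First

Positions where the player to move wins (W) vs loses (L):
i:   0  1  2  3  4  5  6  7  8  9 10 11 12 13 14 15 16 17 18 19 20 21 22
     L  L  W  W  L  W  W  W  W  W  W  W  L  L  W  W  L  W  W  W  W  W  W
Position 22 is W, so the first player wins.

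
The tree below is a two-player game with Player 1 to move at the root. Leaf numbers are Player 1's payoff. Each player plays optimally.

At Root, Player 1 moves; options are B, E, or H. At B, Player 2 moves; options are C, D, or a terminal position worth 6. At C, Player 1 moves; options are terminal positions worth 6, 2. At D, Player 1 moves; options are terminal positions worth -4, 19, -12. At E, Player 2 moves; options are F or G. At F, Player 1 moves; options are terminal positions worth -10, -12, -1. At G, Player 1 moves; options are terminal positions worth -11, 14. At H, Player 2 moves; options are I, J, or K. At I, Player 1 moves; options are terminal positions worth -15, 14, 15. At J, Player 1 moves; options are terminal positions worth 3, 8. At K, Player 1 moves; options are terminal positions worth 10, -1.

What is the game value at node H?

8

I: max(-15, 14, 15) = 15
J: max(3, 8) = 8
K: max(10, -1) = 10
H: min(15, 8, 10) = 8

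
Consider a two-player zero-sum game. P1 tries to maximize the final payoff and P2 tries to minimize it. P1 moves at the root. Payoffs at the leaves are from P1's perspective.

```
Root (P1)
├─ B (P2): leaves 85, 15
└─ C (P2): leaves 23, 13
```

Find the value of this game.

B (P2): min(85, 15) = 15
C (P2): min(23, 13) = 13
Root (P1): max(15, 13) = 15

15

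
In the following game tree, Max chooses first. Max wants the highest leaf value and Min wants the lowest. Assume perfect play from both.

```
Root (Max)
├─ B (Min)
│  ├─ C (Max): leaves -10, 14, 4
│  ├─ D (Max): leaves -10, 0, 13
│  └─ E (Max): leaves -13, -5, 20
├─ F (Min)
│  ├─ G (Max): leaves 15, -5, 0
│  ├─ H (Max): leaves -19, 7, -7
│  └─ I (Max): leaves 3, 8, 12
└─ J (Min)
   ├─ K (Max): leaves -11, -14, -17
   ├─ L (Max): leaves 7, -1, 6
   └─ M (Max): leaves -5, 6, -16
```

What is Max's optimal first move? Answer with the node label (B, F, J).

B

C (Max): max(-10, 14, 4) = 14
D (Max): max(-10, 0, 13) = 13
E (Max): max(-13, -5, 20) = 20
B (Min): min(14, 13, 20) = 13
G (Max): max(15, -5, 0) = 15
H (Max): max(-19, 7, -7) = 7
I (Max): max(3, 8, 12) = 12
F (Min): min(15, 7, 12) = 7
K (Max): max(-11, -14, -17) = -11
L (Max): max(7, -1, 6) = 7
M (Max): max(-5, 6, -16) = 6
J (Min): min(-11, 7, 6) = -11
Root (Max): max(13, 7, -11) = 13
Max picks the child with the highest value: B (value 13).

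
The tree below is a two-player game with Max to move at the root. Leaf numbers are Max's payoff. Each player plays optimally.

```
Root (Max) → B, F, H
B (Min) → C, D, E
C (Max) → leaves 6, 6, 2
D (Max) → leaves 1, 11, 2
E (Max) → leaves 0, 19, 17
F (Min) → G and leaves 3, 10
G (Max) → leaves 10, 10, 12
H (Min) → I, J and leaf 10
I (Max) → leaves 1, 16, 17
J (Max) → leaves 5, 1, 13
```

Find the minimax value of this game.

10

C (Max): max(6, 6, 2) = 6
D (Max): max(1, 11, 2) = 11
E (Max): max(0, 19, 17) = 19
B (Min): min(6, 11, 19) = 6
G (Max): max(10, 10, 12) = 12
F (Min): min(12, 3, 10) = 3
I (Max): max(1, 16, 17) = 17
J (Max): max(5, 1, 13) = 13
H (Min): min(17, 13, 10) = 10
Root (Max): max(6, 3, 10) = 10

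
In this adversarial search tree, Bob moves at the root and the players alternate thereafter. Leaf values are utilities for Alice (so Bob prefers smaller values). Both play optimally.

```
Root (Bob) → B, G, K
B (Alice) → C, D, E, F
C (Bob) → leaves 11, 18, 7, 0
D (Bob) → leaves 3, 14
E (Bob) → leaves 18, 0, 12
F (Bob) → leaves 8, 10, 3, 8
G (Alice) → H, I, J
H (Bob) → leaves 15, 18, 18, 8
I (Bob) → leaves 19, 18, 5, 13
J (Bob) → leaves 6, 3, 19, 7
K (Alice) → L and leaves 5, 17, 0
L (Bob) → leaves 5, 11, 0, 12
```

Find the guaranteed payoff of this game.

C (Bob): min(11, 18, 7, 0) = 0
D (Bob): min(3, 14) = 3
E (Bob): min(18, 0, 12) = 0
F (Bob): min(8, 10, 3, 8) = 3
B (Alice): max(0, 3, 0, 3) = 3
H (Bob): min(15, 18, 18, 8) = 8
I (Bob): min(19, 18, 5, 13) = 5
J (Bob): min(6, 3, 19, 7) = 3
G (Alice): max(8, 5, 3) = 8
L (Bob): min(5, 11, 0, 12) = 0
K (Alice): max(0, 5, 17, 0) = 17
Root (Bob): min(3, 8, 17) = 3

3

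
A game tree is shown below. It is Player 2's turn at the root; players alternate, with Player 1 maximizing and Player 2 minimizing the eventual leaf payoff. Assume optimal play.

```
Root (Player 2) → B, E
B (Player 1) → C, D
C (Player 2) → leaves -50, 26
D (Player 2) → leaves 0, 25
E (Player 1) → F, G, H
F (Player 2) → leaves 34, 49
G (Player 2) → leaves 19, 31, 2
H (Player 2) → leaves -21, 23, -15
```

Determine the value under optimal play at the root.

0

C (Player 2): min(-50, 26) = -50
D (Player 2): min(0, 25) = 0
B (Player 1): max(-50, 0) = 0
F (Player 2): min(34, 49) = 34
G (Player 2): min(19, 31, 2) = 2
H (Player 2): min(-21, 23, -15) = -21
E (Player 1): max(34, 2, -21) = 34
Root (Player 2): min(0, 34) = 0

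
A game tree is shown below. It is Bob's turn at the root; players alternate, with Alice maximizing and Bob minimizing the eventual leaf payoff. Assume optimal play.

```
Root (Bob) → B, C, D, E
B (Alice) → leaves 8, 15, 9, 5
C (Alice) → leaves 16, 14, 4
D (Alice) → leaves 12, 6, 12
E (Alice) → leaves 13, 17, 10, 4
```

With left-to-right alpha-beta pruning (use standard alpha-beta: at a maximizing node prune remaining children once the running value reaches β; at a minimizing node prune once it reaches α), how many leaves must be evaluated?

9

B [α=-∞,β=+∞]: v=15
C [α=-∞,β=15]: v=16 after child 1 ≥ β → β-cutoff, skip 2
D [α=-∞,β=15]: v=12
E [α=-∞,β=12]: v=13 after child 1 ≥ β → β-cutoff, skip 3
Root [α=-∞,β=+∞]: v=12
Leaves evaluated: 9 of 14.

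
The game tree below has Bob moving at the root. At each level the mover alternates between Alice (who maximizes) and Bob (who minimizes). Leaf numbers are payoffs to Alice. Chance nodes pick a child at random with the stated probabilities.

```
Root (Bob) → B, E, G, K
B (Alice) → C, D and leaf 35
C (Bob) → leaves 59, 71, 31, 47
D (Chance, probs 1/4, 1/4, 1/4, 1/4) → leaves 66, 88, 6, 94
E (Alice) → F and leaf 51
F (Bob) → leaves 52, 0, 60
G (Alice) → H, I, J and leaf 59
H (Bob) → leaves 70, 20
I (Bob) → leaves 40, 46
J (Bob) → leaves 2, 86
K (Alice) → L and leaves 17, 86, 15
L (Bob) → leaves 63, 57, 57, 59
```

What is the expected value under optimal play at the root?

C (Bob): min(59, 71, 31, 47) = 31
D (Chance): 1/4·66 + 1/4·88 + 1/4·6 + 1/4·94 = 63.5
B (Alice): max(31, 63.5, 35) = 63.5
F (Bob): min(52, 0, 60) = 0
E (Alice): max(0, 51) = 51
H (Bob): min(70, 20) = 20
I (Bob): min(40, 46) = 40
J (Bob): min(2, 86) = 2
G (Alice): max(20, 40, 2, 59) = 59
L (Bob): min(63, 57, 57, 59) = 57
K (Alice): max(57, 17, 86, 15) = 86
Root (Bob): min(63.5, 51, 59, 86) = 51

51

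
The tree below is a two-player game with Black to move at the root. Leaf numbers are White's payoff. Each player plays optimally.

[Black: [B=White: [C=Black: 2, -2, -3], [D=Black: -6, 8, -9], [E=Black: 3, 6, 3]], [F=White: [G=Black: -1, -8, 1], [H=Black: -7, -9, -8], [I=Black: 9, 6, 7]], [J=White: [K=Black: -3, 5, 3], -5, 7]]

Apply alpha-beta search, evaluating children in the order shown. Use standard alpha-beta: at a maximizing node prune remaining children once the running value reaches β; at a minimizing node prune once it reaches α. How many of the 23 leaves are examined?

20

C [α=-∞,β=+∞]: v=-3
D [α=-3,β=+∞]: v=-6 after child 1 ≤ α → α-cutoff, skip 2
E [α=-3,β=+∞]: v=3
B [α=-∞,β=+∞]: v=3
G [α=-∞,β=3]: v=-8
H [α=-8,β=3]: v=-9 after child 2 ≤ α → α-cutoff, skip 1
I [α=-8,β=3]: v=6
F [α=-∞,β=3]: v=6
K [α=-∞,β=3]: v=-3
J [α=-∞,β=3]: v=7
Root [α=-∞,β=+∞]: v=3
Leaves evaluated: 20 of 23.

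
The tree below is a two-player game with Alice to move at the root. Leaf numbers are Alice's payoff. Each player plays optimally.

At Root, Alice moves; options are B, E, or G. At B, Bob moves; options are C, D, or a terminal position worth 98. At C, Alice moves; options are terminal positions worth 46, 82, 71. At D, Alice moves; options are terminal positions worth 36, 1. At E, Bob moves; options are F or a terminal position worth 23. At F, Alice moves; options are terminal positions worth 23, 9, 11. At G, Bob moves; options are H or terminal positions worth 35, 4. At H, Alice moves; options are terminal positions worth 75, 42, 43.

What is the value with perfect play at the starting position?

36

C (Alice): max(46, 82, 71) = 82
D (Alice): max(36, 1) = 36
B (Bob): min(82, 36, 98) = 36
F (Alice): max(23, 9, 11) = 23
E (Bob): min(23, 23) = 23
H (Alice): max(75, 42, 43) = 75
G (Bob): min(75, 35, 4) = 4
Root (Alice): max(36, 23, 4) = 36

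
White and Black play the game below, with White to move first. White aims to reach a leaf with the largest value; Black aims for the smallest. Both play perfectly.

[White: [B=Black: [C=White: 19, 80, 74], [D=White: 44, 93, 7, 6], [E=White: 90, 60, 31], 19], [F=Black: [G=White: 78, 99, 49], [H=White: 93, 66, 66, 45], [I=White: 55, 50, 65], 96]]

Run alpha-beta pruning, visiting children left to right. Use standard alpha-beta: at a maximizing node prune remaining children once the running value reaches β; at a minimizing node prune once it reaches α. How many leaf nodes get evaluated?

18

C [α=-∞,β=+∞]: v=80
D [α=-∞,β=80]: v=93 after child 2 ≥ β → β-cutoff, skip 2
E [α=-∞,β=80]: v=90 after child 1 ≥ β → β-cutoff, skip 2
B [α=-∞,β=+∞]: v=19
G [α=19,β=+∞]: v=99
H [α=19,β=99]: v=93
I [α=19,β=93]: v=65
F [α=19,β=+∞]: v=65
Root [α=-∞,β=+∞]: v=65
Leaves evaluated: 18 of 22.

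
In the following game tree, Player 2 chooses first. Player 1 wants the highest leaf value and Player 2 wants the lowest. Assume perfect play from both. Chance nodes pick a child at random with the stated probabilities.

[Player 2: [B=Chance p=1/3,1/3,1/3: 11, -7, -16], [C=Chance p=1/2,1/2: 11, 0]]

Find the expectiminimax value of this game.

B (Chance): 1/3·11 + 1/3·-7 + 1/3·-16 = -4
C (Chance): 1/2·11 + 1/2·0 = 5.5
Root (Player 2): min(-4, 5.5) = -4

-4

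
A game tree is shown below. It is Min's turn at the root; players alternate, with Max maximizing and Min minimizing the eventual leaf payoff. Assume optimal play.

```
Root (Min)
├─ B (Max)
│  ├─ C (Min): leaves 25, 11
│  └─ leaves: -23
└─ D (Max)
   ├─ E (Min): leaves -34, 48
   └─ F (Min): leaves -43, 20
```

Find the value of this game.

C (Min): min(25, 11) = 11
B (Max): max(11, -23) = 11
E (Min): min(-34, 48) = -34
F (Min): min(-43, 20) = -43
D (Max): max(-34, -43) = -34
Root (Min): min(11, -34) = -34

-34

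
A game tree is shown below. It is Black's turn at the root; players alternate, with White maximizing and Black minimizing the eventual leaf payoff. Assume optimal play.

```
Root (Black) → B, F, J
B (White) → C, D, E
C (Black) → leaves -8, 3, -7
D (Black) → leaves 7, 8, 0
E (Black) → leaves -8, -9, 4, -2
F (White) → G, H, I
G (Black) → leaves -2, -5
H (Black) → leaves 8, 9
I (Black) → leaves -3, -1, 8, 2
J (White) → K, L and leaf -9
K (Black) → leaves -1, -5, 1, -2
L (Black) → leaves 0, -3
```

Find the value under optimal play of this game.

C (Black): min(-8, 3, -7) = -8
D (Black): min(7, 8, 0) = 0
E (Black): min(-8, -9, 4, -2) = -9
B (White): max(-8, 0, -9) = 0
G (Black): min(-2, -5) = -5
H (Black): min(8, 9) = 8
I (Black): min(-3, -1, 8, 2) = -3
F (White): max(-5, 8, -3) = 8
K (Black): min(-1, -5, 1, -2) = -5
L (Black): min(0, -3) = -3
J (White): max(-5, -3, -9) = -3
Root (Black): min(0, 8, -3) = -3

-3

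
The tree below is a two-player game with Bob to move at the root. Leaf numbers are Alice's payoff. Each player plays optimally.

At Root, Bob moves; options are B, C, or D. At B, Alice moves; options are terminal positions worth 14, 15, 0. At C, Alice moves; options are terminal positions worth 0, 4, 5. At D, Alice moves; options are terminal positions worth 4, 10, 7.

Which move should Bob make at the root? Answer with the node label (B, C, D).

C

B (Alice): max(14, 15, 0) = 15
C (Alice): max(0, 4, 5) = 5
D (Alice): max(4, 10, 7) = 10
Root (Bob): min(15, 5, 10) = 5
Bob picks the child with the lowest value: C (value 5).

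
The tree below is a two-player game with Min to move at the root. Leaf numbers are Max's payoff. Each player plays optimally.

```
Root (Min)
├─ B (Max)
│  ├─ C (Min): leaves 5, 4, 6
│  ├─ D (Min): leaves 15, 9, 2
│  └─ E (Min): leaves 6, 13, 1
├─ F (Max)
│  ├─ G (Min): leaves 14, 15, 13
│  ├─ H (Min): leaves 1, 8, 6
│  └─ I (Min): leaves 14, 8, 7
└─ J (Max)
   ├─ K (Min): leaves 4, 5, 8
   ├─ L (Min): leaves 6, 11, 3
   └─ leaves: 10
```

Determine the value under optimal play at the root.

C (Min): min(5, 4, 6) = 4
D (Min): min(15, 9, 2) = 2
E (Min): min(6, 13, 1) = 1
B (Max): max(4, 2, 1) = 4
G (Min): min(14, 15, 13) = 13
H (Min): min(1, 8, 6) = 1
I (Min): min(14, 8, 7) = 7
F (Max): max(13, 1, 7) = 13
K (Min): min(4, 5, 8) = 4
L (Min): min(6, 11, 3) = 3
J (Max): max(4, 3, 10) = 10
Root (Min): min(4, 13, 10) = 4

4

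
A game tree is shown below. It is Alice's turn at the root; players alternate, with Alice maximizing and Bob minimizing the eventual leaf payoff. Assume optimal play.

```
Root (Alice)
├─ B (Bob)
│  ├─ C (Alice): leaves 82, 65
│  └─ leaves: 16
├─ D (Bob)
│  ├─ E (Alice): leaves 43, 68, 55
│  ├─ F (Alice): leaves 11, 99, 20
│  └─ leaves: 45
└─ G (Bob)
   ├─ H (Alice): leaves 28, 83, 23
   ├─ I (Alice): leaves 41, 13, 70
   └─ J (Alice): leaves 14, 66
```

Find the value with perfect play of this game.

C (Alice): max(82, 65) = 82
B (Bob): min(82, 16) = 16
E (Alice): max(43, 68, 55) = 68
F (Alice): max(11, 99, 20) = 99
D (Bob): min(68, 99, 45) = 45
H (Alice): max(28, 83, 23) = 83
I (Alice): max(41, 13, 70) = 70
J (Alice): max(14, 66) = 66
G (Bob): min(83, 70, 66) = 66
Root (Alice): max(16, 45, 66) = 66

66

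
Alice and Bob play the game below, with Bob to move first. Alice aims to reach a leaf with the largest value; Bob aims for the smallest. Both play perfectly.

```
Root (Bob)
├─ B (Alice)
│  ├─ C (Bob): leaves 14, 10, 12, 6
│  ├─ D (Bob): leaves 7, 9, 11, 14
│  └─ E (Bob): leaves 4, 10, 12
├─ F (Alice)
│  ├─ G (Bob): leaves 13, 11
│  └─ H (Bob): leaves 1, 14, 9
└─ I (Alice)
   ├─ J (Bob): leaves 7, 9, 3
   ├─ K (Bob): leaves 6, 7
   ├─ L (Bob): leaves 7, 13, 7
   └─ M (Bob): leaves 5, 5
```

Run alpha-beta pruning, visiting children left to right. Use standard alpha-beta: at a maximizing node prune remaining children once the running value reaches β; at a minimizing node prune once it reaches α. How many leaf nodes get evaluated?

19

C [α=-∞,β=+∞]: v=6
D [α=6,β=+∞]: v=7
E [α=7,β=+∞]: v=4 after child 1 ≤ α → α-cutoff, skip 2
B [α=-∞,β=+∞]: v=7
G [α=-∞,β=7]: v=11
F [α=-∞,β=7]: v=11 after child 1 ≥ β → β-cutoff, skip 1
J [α=-∞,β=7]: v=3
K [α=3,β=7]: v=6
L [α=6,β=7]: v=7
I [α=-∞,β=7]: v=7 after child 3 ≥ β → β-cutoff, skip 1
Root [α=-∞,β=+∞]: v=7
Leaves evaluated: 19 of 26.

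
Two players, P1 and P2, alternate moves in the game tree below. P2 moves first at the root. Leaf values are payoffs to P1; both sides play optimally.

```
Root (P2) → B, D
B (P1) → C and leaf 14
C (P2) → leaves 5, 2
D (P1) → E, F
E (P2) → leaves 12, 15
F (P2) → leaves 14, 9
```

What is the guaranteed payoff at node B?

C: min(5, 2) = 2
B: max(2, 14) = 14

14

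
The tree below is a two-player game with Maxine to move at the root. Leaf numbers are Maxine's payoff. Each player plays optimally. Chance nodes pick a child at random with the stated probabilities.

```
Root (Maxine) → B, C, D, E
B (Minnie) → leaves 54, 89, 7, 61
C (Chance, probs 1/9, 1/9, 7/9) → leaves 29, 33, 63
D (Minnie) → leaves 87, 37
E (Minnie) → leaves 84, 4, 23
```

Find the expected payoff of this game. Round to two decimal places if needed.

55.89

B (Minnie): min(54, 89, 7, 61) = 7
C (Chance): 1/9·29 + 1/9·33 + 7/9·63 = 55.89
D (Minnie): min(87, 37) = 37
E (Minnie): min(84, 4, 23) = 4
Root (Maxine): max(7, 55.89, 37, 4) = 55.89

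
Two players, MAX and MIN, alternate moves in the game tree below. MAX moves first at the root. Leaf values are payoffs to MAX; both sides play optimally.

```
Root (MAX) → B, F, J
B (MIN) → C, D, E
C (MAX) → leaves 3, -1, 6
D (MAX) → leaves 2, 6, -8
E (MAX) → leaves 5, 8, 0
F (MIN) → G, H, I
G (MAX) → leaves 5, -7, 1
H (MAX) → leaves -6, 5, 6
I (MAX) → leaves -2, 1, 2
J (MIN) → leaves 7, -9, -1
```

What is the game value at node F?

2

G: max(5, -7, 1) = 5
H: max(-6, 5, 6) = 6
I: max(-2, 1, 2) = 2
F: min(5, 6, 2) = 2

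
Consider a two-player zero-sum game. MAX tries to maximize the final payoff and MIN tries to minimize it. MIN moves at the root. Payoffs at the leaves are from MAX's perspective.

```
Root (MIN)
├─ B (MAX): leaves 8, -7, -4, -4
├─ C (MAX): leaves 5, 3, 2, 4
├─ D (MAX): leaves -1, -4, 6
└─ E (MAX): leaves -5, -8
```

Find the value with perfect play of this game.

-5

B (MAX): max(8, -7, -4, -4) = 8
C (MAX): max(5, 3, 2, 4) = 5
D (MAX): max(-1, -4, 6) = 6
E (MAX): max(-5, -8) = -5
Root (MIN): min(8, 5, 6, -5) = -5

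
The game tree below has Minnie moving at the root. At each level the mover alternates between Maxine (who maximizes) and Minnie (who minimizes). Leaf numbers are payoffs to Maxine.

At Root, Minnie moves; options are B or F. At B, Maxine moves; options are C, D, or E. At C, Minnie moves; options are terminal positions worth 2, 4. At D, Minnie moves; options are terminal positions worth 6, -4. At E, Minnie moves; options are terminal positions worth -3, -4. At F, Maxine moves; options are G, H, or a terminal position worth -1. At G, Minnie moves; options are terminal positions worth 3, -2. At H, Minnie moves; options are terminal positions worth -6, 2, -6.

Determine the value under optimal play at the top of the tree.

C (Minnie): min(2, 4) = 2
D (Minnie): min(6, -4) = -4
E (Minnie): min(-3, -4) = -4
B (Maxine): max(2, -4, -4) = 2
G (Minnie): min(3, -2) = -2
H (Minnie): min(-6, 2, -6) = -6
F (Maxine): max(-2, -6, -1) = -1
Root (Minnie): min(2, -1) = -1

-1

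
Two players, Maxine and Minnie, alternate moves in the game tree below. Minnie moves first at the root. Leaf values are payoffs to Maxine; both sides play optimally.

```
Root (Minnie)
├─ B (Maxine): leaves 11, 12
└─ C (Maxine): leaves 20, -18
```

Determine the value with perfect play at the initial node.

12

B (Maxine): max(11, 12) = 12
C (Maxine): max(20, -18) = 20
Root (Minnie): min(12, 20) = 12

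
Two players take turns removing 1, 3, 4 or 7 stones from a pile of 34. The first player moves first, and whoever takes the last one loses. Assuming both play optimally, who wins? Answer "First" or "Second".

Mark each pile size as W (mover wins) or L (mover loses):
i:   0  1  2  3  4  5  6  7  8  9 10 11 12 13 14 15 16 17 18 19 20 21 22 23 24 25 26 27 28 29 30 31 32 33 34
     W  L  W  L  W  W  W  W  W  L  W  L  W  W  W  W  W  L  W  L  W  W  W  W  W  L  W  L  W  W  W  W  W  L  W
Position 34 is W, so the first player wins.

First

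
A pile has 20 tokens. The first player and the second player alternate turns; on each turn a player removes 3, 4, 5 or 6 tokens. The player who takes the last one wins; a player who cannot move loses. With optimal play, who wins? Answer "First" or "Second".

Positions where the player to move wins (W) vs loses (L):
i:   0  1  2  3  4  5  6  7  8  9 10 11 12 13 14 15 16 17 18 19 20
     L  L  L  W  W  W  W  W  W  L  L  L  W  W  W  W  W  W  L  L  L
Position 20 is L, so the second player wins.

Second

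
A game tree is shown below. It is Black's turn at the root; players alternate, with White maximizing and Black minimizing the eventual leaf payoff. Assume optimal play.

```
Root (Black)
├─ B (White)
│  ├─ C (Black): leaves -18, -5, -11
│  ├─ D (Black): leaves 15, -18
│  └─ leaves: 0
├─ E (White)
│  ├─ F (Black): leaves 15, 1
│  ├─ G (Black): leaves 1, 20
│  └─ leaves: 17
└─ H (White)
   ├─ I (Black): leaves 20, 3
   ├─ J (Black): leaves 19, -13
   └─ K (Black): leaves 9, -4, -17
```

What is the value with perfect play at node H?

3

I: min(20, 3) = 3
J: min(19, -13) = -13
K: min(9, -4, -17) = -17
H: max(3, -13, -17) = 3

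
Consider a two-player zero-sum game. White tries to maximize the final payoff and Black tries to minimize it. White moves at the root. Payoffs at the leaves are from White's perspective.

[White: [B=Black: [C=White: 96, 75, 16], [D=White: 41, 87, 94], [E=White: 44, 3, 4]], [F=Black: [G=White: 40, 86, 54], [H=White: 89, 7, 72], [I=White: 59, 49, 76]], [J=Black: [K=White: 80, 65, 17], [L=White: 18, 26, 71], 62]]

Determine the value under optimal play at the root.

C (White): max(96, 75, 16) = 96
D (White): max(41, 87, 94) = 94
E (White): max(44, 3, 4) = 44
B (Black): min(96, 94, 44) = 44
G (White): max(40, 86, 54) = 86
H (White): max(89, 7, 72) = 89
I (White): max(59, 49, 76) = 76
F (Black): min(86, 89, 76) = 76
K (White): max(80, 65, 17) = 80
L (White): max(18, 26, 71) = 71
J (Black): min(80, 71, 62) = 62
Root (White): max(44, 76, 62) = 76

76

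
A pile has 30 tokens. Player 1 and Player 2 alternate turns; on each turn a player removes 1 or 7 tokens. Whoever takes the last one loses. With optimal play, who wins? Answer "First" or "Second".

First

W/L table (W = player to move can force a win):
i:   0  1  2  3  4  5  6  7  8  9 10 11 12 13 14 15 16 17 18 19 20 21 22 23 24 25 26 27 28 29 30
     W  L  W  L  W  L  W  L  W  L  W  L  W  L  W  L  W  L  W  L  W  L  W  L  W  L  W  L  W  L  W
Position 30 is W, so the first player wins.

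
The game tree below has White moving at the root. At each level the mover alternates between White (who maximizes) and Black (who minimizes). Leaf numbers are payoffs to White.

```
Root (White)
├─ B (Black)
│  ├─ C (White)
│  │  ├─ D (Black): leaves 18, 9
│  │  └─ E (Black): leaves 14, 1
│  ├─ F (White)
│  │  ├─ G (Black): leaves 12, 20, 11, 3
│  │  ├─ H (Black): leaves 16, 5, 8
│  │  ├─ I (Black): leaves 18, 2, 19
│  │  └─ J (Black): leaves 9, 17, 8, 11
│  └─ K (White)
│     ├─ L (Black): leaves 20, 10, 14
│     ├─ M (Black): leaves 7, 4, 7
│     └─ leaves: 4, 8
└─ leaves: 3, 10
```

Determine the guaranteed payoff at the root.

D (Black): min(18, 9) = 9
E (Black): min(14, 1) = 1
C (White): max(9, 1) = 9
G (Black): min(12, 20, 11, 3) = 3
H (Black): min(16, 5, 8) = 5
I (Black): min(18, 2, 19) = 2
J (Black): min(9, 17, 8, 11) = 8
F (White): max(3, 5, 2, 8) = 8
L (Black): min(20, 10, 14) = 10
M (Black): min(7, 4, 7) = 4
K (White): max(10, 4, 4, 8) = 10
B (Black): min(9, 8, 10) = 8
Root (White): max(8, 3, 10) = 10

10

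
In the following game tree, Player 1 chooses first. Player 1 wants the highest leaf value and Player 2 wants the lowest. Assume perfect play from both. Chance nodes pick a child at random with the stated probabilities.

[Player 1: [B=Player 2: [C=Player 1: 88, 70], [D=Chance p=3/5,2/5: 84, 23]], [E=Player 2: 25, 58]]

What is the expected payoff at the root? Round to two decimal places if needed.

C (Player 1): max(88, 70) = 88
D (Chance): 3/5·84 + 2/5·23 = 59.6
B (Player 2): min(88, 59.6) = 59.6
E (Player 2): min(25, 58) = 25
Root (Player 1): max(59.6, 25) = 59.6

59.6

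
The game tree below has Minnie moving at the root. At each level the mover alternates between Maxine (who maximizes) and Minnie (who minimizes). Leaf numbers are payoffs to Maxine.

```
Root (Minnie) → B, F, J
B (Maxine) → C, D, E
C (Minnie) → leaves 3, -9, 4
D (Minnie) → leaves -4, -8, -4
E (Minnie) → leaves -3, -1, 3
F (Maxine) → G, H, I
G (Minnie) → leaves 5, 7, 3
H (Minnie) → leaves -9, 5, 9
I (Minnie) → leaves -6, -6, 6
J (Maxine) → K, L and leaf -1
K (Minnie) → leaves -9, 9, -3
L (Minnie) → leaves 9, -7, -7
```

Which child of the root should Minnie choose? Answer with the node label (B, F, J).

B

C (Minnie): min(3, -9, 4) = -9
D (Minnie): min(-4, -8, -4) = -8
E (Minnie): min(-3, -1, 3) = -3
B (Maxine): max(-9, -8, -3) = -3
G (Minnie): min(5, 7, 3) = 3
H (Minnie): min(-9, 5, 9) = -9
I (Minnie): min(-6, -6, 6) = -6
F (Maxine): max(3, -9, -6) = 3
K (Minnie): min(-9, 9, -3) = -9
L (Minnie): min(9, -7, -7) = -7
J (Maxine): max(-9, -7, -1) = -1
Root (Minnie): min(-3, 3, -1) = -3
Minnie picks the child with the lowest value: B (value -3).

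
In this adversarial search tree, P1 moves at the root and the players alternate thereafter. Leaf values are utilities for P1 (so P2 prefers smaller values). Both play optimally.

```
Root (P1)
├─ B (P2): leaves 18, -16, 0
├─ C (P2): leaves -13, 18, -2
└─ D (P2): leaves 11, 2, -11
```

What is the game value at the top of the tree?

-11

B (P2): min(18, -16, 0) = -16
C (P2): min(-13, 18, -2) = -13
D (P2): min(11, 2, -11) = -11
Root (P1): max(-16, -13, -11) = -11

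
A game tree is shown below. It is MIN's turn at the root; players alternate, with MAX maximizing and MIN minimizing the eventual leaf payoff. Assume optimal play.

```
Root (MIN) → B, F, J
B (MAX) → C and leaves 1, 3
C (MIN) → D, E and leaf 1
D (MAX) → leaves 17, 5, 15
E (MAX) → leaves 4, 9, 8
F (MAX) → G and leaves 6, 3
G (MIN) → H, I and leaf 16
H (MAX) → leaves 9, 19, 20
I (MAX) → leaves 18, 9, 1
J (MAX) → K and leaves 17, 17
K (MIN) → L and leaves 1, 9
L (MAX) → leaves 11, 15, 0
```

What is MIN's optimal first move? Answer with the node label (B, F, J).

B

D (MAX): max(17, 5, 15) = 17
E (MAX): max(4, 9, 8) = 9
C (MIN): min(17, 9, 1) = 1
B (MAX): max(1, 1, 3) = 3
H (MAX): max(9, 19, 20) = 20
I (MAX): max(18, 9, 1) = 18
G (MIN): min(20, 18, 16) = 16
F (MAX): max(16, 6, 3) = 16
L (MAX): max(11, 15, 0) = 15
K (MIN): min(15, 1, 9) = 1
J (MAX): max(1, 17, 17) = 17
Root (MIN): min(3, 16, 17) = 3
MIN picks the child with the lowest value: B (value 3).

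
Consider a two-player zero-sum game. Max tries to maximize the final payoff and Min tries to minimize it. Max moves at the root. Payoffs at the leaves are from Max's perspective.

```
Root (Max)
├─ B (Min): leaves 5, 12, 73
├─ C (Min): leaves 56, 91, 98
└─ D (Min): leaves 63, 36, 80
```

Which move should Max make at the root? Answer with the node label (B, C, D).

C

B (Min): min(5, 12, 73) = 5
C (Min): min(56, 91, 98) = 56
D (Min): min(63, 36, 80) = 36
Root (Max): max(5, 56, 36) = 56
Max picks the child with the highest value: C (value 56).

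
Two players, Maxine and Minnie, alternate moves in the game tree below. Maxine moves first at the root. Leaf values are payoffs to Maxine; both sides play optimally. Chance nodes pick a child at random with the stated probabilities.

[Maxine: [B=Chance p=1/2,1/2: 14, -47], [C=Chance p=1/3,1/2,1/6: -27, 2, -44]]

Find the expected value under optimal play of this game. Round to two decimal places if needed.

-15.33

B (Chance): 1/2·14 + 1/2·-47 = -16.5
C (Chance): 1/3·-27 + 1/2·2 + 1/6·-44 = -15.33
Root (Maxine): max(-16.5, -15.33) = -15.33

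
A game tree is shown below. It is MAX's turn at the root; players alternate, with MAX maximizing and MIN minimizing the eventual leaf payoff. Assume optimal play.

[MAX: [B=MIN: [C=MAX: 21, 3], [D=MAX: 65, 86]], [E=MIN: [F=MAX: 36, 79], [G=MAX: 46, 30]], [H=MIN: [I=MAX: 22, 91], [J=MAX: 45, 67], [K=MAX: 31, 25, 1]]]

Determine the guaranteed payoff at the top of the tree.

C (MAX): max(21, 3) = 21
D (MAX): max(65, 86) = 86
B (MIN): min(21, 86) = 21
F (MAX): max(36, 79) = 79
G (MAX): max(46, 30) = 46
E (MIN): min(79, 46) = 46
I (MAX): max(22, 91) = 91
J (MAX): max(45, 67) = 67
K (MAX): max(31, 25, 1) = 31
H (MIN): min(91, 67, 31) = 31
Root (MAX): max(21, 46, 31) = 46

46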